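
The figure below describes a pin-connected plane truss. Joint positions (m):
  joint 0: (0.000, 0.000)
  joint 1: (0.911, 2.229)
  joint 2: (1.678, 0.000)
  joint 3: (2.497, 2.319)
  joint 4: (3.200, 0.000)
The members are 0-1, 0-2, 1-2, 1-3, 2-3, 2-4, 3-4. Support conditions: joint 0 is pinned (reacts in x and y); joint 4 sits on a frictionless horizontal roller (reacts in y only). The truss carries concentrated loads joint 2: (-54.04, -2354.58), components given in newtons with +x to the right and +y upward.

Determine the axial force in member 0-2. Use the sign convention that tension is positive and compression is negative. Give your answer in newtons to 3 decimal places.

403.666

N=5 nodes, M=7 members, R=3 reactions → 2N=10, M+R=10
member 0 (0-1): L=2.4080, (cx,cy)=(0.3783,0.9257)
member 1 (0-2): L=1.6780, (cx,cy)=(1.0000,0.0000)
member 2 (1-2): L=2.3573, (cx,cy)=(0.3254,-0.9456)
member 3 (1-3): L=1.5886, (cx,cy)=(0.9984,0.0567)
member 4 (2-3): L=2.4594, (cx,cy)=(0.3330,0.9429)
member 5 (2-4): L=1.5220, (cx,cy)=(1.0000,0.0000)
member 6 (3-4): L=2.4232, (cx,cy)=(0.2901,-0.9570)
solve A·x = −loads:
  F[0-1] = -1209.8199 N (compression)
  F[0-2] = +403.6658 N (tension)
  F[1-2] = +1134.7186 N (tension)
  F[1-3] = -828.2465 N (compression)
  F[2-3] = +1359.1861 N (tension)
  F[2-4] = +374.2915 N (tension)
  F[3-4] = -1290.1690 N (compression)
  Rx@0 = +54.0400 N
  Ry@0 = +1119.8971 N
  Ry@4 = +1234.6829 N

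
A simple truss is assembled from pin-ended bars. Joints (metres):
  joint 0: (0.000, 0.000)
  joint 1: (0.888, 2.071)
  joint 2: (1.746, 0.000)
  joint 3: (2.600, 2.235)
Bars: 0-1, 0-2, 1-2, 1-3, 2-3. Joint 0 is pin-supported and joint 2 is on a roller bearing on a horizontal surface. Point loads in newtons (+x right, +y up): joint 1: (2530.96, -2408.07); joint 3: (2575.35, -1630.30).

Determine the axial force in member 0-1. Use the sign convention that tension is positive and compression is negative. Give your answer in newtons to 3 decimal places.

6433.372

N=4 nodes, M=5 members, R=3 reactions → 2N=8, M+R=8
member 0 (0-1): L=2.2533, (cx,cy)=(0.3941,0.9191)
member 1 (0-2): L=1.7460, (cx,cy)=(1.0000,0.0000)
member 2 (1-2): L=2.2417, (cx,cy)=(0.3827,-0.9239)
member 3 (1-3): L=1.7198, (cx,cy)=(0.9954,0.0954)
member 4 (2-3): L=2.3926, (cx,cy)=(0.3569,0.9341)
solve A·x = −loads:
  F[0-1] = +6433.3724 N (tension)
  F[0-2] = +2571.0468 N (tension)
  F[1-2] = -8662.4214 N (compression)
  F[1-3] = +3335.0058 N (tension)
  F[2-3] = -2085.7050 N (compression)
  Rx@0 = -5106.3100 N
  Ry@0 = -5912.7592 N
  Ry@2 = +9951.1292 N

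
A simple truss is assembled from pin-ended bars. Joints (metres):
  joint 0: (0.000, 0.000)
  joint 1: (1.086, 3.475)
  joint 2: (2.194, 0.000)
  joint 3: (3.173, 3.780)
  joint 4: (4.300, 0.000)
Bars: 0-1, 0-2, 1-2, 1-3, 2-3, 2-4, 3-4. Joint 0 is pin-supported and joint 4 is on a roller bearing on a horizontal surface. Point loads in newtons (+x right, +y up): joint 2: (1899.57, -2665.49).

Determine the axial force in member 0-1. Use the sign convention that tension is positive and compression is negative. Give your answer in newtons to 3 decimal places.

-1367.736

N=5 nodes, M=7 members, R=3 reactions → 2N=10, M+R=10
member 0 (0-1): L=3.6407, (cx,cy)=(0.2983,0.9545)
member 1 (0-2): L=2.1940, (cx,cy)=(1.0000,0.0000)
member 2 (1-2): L=3.6474, (cx,cy)=(0.3038,-0.9527)
member 3 (1-3): L=2.1092, (cx,cy)=(0.9895,0.1446)
member 4 (2-3): L=3.9047, (cx,cy)=(0.2507,0.9681)
member 5 (2-4): L=2.1060, (cx,cy)=(1.0000,0.0000)
member 6 (3-4): L=3.9444, (cx,cy)=(0.2857,-0.9583)
solve A·x = −loads:
  F[0-1] = -1367.7363 N (compression)
  F[0-2] = +2307.5529 N (tension)
  F[1-2] = +1249.4231 N (tension)
  F[1-3] = -795.8991 N (compression)
  F[2-3] = +1523.7832 N (tension)
  F[2-4] = +405.4874 N (tension)
  F[3-4] = -1419.1807 N (compression)
  Rx@0 = -1899.5700 N
  Ry@0 = +1305.4702 N
  Ry@4 = +1360.0198 N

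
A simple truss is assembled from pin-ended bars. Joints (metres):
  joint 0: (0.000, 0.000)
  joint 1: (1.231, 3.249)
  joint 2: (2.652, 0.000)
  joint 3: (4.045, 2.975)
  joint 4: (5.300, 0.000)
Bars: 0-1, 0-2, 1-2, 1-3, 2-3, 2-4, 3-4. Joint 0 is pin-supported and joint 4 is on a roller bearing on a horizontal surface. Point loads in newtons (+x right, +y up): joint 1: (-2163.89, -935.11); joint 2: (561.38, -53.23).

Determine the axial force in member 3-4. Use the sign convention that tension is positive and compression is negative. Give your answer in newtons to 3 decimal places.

N=5 nodes, M=7 members, R=3 reactions → 2N=10, M+R=10
member 0 (0-1): L=3.4744, (cx,cy)=(0.3543,0.9351)
member 1 (0-2): L=2.6520, (cx,cy)=(1.0000,0.0000)
member 2 (1-2): L=3.5462, (cx,cy)=(0.4007,-0.9162)
member 3 (1-3): L=2.8273, (cx,cy)=(0.9953,-0.0969)
member 4 (2-3): L=3.2850, (cx,cy)=(0.4241,0.9056)
member 5 (2-4): L=2.6480, (cx,cy)=(1.0000,0.0000)
member 6 (3-4): L=3.2289, (cx,cy)=(0.3887,-0.9214)
solve A·x = −loads:
  F[0-1] = -2214.6865 N (compression)
  F[0-2] = -817.8307 N (compression)
  F[1-2] = +1141.8501 N (tension)
  F[1-3] = +926.0127 N (tension)
  F[2-3] = -1096.3940 N (compression)
  F[2-4] = -456.7263 N (compression)
  F[3-4] = +1175.0702 N (tension)
  Rx@0 = +1602.5100 N
  Ry@0 = +2071.0178 N
  Ry@4 = -1082.6778 N

1175.070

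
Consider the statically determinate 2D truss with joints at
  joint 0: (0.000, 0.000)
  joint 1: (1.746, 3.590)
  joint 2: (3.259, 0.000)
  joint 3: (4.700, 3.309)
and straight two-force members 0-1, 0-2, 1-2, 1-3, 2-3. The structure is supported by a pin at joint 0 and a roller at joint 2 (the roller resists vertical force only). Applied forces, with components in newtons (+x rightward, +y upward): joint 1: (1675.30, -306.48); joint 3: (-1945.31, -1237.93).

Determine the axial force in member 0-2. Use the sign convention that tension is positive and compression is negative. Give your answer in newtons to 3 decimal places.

-403.939

N=4 nodes, M=5 members, R=3 reactions → 2N=8, M+R=8
member 0 (0-1): L=3.9921, (cx,cy)=(0.4374,0.8993)
member 1 (0-2): L=3.2590, (cx,cy)=(1.0000,0.0000)
member 2 (1-2): L=3.8958, (cx,cy)=(0.3884,-0.9215)
member 3 (1-3): L=2.9673, (cx,cy)=(0.9955,-0.0947)
member 4 (2-3): L=3.6091, (cx,cy)=(0.3993,0.9168)
solve A·x = −loads:
  F[0-1] = +306.2168 N (tension)
  F[0-2] = -403.9392 N (compression)
  F[1-2] = -492.0318 N (compression)
  F[1-3] = -1356.3775 N (compression)
  F[2-3] = -1490.3159 N (compression)
  Rx@0 = +270.0100 N
  Ry@0 = -275.3756 N
  Ry@2 = +1819.7856 N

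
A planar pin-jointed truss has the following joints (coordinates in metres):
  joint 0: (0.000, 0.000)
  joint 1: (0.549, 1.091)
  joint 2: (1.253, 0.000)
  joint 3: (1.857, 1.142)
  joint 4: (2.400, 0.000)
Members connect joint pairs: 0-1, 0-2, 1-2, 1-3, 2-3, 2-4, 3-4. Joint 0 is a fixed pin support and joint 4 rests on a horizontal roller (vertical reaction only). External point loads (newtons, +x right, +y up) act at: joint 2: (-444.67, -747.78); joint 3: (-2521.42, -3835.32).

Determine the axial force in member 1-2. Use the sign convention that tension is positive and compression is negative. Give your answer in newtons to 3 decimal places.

N=5 nodes, M=7 members, R=3 reactions → 2N=10, M+R=10
member 0 (0-1): L=1.2213, (cx,cy)=(0.4495,0.8933)
member 1 (0-2): L=1.2530, (cx,cy)=(1.0000,0.0000)
member 2 (1-2): L=1.2984, (cx,cy)=(0.5422,-0.8403)
member 3 (1-3): L=1.3090, (cx,cy)=(0.9992,0.0390)
member 4 (2-3): L=1.2919, (cx,cy)=(0.4675,0.8840)
member 5 (2-4): L=1.1470, (cx,cy)=(1.0000,0.0000)
member 6 (3-4): L=1.2645, (cx,cy)=(0.4294,-0.9031)
solve A·x = −loads:
  F[0-1] = -2714.6011 N (compression)
  F[0-2] = -1745.8641 N (compression)
  F[1-2] = +2759.8532 N (tension)
  F[1-3] = -2718.6744 N (compression)
  F[2-3] = -1777.4128 N (compression)
  F[2-4] = +1026.1876 N (tension)
  F[3-4] = -2389.7525 N (compression)
  Rx@0 = +2966.0900 N
  Ry@0 = +2424.8934 N
  Ry@4 = +2158.2066 N

2759.853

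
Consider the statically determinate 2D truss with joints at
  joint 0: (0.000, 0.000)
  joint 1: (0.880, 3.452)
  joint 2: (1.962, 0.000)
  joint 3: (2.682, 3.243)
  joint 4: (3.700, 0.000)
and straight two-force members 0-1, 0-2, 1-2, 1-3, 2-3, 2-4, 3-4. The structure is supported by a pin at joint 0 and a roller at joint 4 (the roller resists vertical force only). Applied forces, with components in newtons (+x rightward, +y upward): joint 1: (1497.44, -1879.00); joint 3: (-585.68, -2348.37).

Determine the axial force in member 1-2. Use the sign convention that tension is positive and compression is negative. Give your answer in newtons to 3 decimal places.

-517.126

N=5 nodes, M=7 members, R=3 reactions → 2N=10, M+R=10
member 0 (0-1): L=3.5624, (cx,cy)=(0.2470,0.9690)
member 1 (0-2): L=1.9620, (cx,cy)=(1.0000,0.0000)
member 2 (1-2): L=3.6176, (cx,cy)=(0.2991,-0.9542)
member 3 (1-3): L=1.8141, (cx,cy)=(0.9933,-0.1152)
member 4 (2-3): L=3.3220, (cx,cy)=(0.2167,0.9762)
member 5 (2-4): L=1.7380, (cx,cy)=(1.0000,0.0000)
member 6 (3-4): L=3.3990, (cx,cy)=(0.2995,-0.9541)
solve A·x = −loads:
  F[0-1] = -1232.6934 N (compression)
  F[0-2] = +1216.2653 N (tension)
  F[1-2] = -517.1259 N (compression)
  F[1-3] = -1658.3189 N (compression)
  F[2-3] = +505.4691 N (tension)
  F[2-4] = +952.0415 N (tension)
  F[3-4] = -3178.7947 N (compression)
  Rx@0 = -911.7600 N
  Ry@0 = +1194.4914 N
  Ry@4 = +3032.8786 N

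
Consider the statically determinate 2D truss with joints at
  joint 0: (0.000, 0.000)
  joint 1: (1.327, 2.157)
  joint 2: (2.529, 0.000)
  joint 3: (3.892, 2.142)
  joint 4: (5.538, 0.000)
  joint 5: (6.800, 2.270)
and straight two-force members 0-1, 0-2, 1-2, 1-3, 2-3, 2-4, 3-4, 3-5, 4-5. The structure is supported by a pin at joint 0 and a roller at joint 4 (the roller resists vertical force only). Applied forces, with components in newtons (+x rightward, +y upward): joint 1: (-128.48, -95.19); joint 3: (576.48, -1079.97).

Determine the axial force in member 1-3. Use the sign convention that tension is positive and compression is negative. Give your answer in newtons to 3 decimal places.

-77.183

N=6 nodes, M=9 members, R=3 reactions → 2N=12, M+R=12
member 0 (0-1): L=2.5325, (cx,cy)=(0.5240,0.8517)
member 1 (0-2): L=2.5290, (cx,cy)=(1.0000,0.0000)
member 2 (1-2): L=2.4693, (cx,cy)=(0.4868,-0.8735)
member 3 (1-3): L=2.5650, (cx,cy)=(1.0000,-0.0058)
member 4 (2-3): L=2.5389, (cx,cy)=(0.5369,0.8437)
member 5 (2-4): L=3.0090, (cx,cy)=(1.0000,0.0000)
member 6 (3-4): L=2.7014, (cx,cy)=(0.6093,-0.7929)
member 7 (3-5): L=2.9108, (cx,cy)=(0.9990,0.0440)
member 8 (4-5): L=2.5972, (cx,cy)=(0.4859,0.8740)
solve A·x = −loads:
  F[0-1] = -258.8135 N (compression)
  F[0-2] = +583.6150 N (tension)
  F[1-2] = +143.8990 N (tension)
  F[1-3] = -77.1831 N (compression)
  F[2-3] = -148.9901 N (compression)
  F[2-4] = +733.6471 N (tension)
  F[3-4] = -1204.0480 N (compression)
  F[3-5] = -0.0000 N (compression)
  F[4-5] = -0.0000 N (compression)
  Rx@0 = -448.0000 N
  Ry@0 = +220.4382 N
  Ry@4 = +954.7218 N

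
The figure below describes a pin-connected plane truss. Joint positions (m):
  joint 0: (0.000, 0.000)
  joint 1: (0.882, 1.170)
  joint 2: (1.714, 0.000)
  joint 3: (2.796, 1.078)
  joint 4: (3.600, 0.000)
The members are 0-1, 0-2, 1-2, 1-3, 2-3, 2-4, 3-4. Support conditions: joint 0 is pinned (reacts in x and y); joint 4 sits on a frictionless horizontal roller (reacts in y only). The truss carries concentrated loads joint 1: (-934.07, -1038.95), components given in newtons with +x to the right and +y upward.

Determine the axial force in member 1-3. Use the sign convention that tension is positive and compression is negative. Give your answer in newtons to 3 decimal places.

N=5 nodes, M=7 members, R=3 reactions → 2N=10, M+R=10
member 0 (0-1): L=1.4652, (cx,cy)=(0.6020,0.7985)
member 1 (0-2): L=1.7140, (cx,cy)=(1.0000,0.0000)
member 2 (1-2): L=1.4357, (cx,cy)=(0.5795,-0.8150)
member 3 (1-3): L=1.9162, (cx,cy)=(0.9988,-0.0480)
member 4 (2-3): L=1.5274, (cx,cy)=(0.7084,0.7058)
member 5 (2-4): L=1.8860, (cx,cy)=(1.0000,0.0000)
member 6 (3-4): L=1.3448, (cx,cy)=(0.5979,-0.8016)
solve A·x = −loads:
  F[0-1] = -1362.4898 N (compression)
  F[0-2] = -113.9005 N (compression)
  F[1-2] = +55.3363 N (tension)
  F[1-3] = +81.9262 N (tension)
  F[2-3] = -63.8947 N (compression)
  F[2-4] = -36.5678 N (compression)
  F[3-4] = +61.1649 N (tension)
  Rx@0 = +934.0700 N
  Ry@0 = +1087.9800 N
  Ry@4 = -49.0300 N

81.926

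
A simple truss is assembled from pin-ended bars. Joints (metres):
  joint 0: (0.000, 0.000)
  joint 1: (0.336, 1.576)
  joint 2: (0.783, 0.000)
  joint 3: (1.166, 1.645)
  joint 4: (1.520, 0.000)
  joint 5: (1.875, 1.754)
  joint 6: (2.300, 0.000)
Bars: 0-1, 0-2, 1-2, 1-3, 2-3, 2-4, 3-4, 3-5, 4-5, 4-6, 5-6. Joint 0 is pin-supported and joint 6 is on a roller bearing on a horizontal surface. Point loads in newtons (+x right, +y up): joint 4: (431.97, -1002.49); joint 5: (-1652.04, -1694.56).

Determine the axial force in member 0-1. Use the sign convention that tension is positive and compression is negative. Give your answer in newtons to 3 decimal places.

-1955.952

N=7 nodes, M=11 members, R=3 reactions → 2N=14, M+R=14
member 0 (0-1): L=1.6114, (cx,cy)=(0.2085,0.9780)
member 1 (0-2): L=0.7830, (cx,cy)=(1.0000,0.0000)
member 2 (1-2): L=1.6382, (cx,cy)=(0.2729,-0.9621)
member 3 (1-3): L=0.8329, (cx,cy)=(0.9966,0.0828)
member 4 (2-3): L=1.6890, (cx,cy)=(0.2268,0.9740)
member 5 (2-4): L=0.7370, (cx,cy)=(1.0000,0.0000)
member 6 (3-4): L=1.6827, (cx,cy)=(0.2104,-0.9776)
member 7 (3-5): L=0.7173, (cx,cy)=(0.9884,0.1520)
member 8 (4-5): L=1.7896, (cx,cy)=(0.1984,0.9801)
member 9 (4-6): L=0.7800, (cx,cy)=(1.0000,0.0000)
member 10 (5-6): L=1.8048, (cx,cy)=(0.2355,-0.9719)
solve A·x = −loads:
  F[0-1] = -1955.9523 N (compression)
  F[0-2] = -812.2308 N (compression)
  F[1-2] = +1908.1819 N (tension)
  F[1-3] = -931.7207 N (compression)
  F[2-3] = -1884.8705 N (compression)
  F[2-4] = +135.8641 N (tension)
  F[3-4] = +1687.6877 N (tension)
  F[3-5] = -1731.0938 N (compression)
  F[4-5] = -660.5536 N (compression)
  F[4-6] = +189.9876 N (tension)
  F[5-6] = -806.7789 N (compression)
  Rx@0 = +1220.0700 N
  Ry@0 = +1912.9602 N
  Ry@6 = +784.0898 N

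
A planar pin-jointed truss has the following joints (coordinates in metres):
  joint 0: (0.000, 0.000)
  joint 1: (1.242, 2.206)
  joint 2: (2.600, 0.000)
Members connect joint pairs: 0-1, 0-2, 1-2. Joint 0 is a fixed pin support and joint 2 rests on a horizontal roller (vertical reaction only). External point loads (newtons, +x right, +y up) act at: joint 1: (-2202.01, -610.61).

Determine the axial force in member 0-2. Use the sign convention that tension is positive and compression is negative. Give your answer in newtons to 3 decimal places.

-970.568

N=3 nodes, M=3 members, R=3 reactions → 2N=6, M+R=6
member 0 (0-1): L=2.5316, (cx,cy)=(0.4906,0.8714)
member 1 (0-2): L=2.6000, (cx,cy)=(1.0000,0.0000)
member 2 (1-2): L=2.5905, (cx,cy)=(0.5242,-0.8516)
solve A·x = −loads:
  F[0-1] = -2510.0795 N (compression)
  F[0-2] = -970.5681 N (compression)
  F[1-2] = +1851.4283 N (tension)
  Rx@0 = +2202.0100 N
  Ry@0 = +2187.2471 N
  Ry@2 = -1576.6371 N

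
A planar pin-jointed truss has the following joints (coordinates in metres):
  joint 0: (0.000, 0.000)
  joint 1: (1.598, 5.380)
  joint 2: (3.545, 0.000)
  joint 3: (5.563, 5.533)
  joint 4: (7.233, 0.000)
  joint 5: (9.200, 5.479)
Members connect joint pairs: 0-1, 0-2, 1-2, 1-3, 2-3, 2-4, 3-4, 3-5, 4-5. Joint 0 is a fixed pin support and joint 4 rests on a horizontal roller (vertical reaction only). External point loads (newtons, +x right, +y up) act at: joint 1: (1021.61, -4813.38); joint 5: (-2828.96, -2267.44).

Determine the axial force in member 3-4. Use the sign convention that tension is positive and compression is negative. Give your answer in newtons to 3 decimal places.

-279.153

N=6 nodes, M=9 members, R=3 reactions → 2N=12, M+R=12
member 0 (0-1): L=5.6123, (cx,cy)=(0.2847,0.9586)
member 1 (0-2): L=3.5450, (cx,cy)=(1.0000,0.0000)
member 2 (1-2): L=5.7215, (cx,cy)=(0.3403,-0.9403)
member 3 (1-3): L=3.9680, (cx,cy)=(0.9993,0.0386)
member 4 (2-3): L=5.8895, (cx,cy)=(0.3426,0.9395)
member 5 (2-4): L=3.6880, (cx,cy)=(1.0000,0.0000)
member 6 (3-4): L=5.7795, (cx,cy)=(0.2890,-0.9573)
member 7 (3-5): L=3.6374, (cx,cy)=(0.9999,-0.0148)
member 8 (4-5): L=5.8214, (cx,cy)=(0.3379,0.9412)
solve A·x = −loads:
  F[0-1] = -4711.3936 N (compression)
  F[0-2] = -465.8686 N (compression)
  F[1-2] = -407.1423 N (compression)
  F[1-3] = -2226.1975 N (compression)
  F[2-3] = +407.5116 N (tension)
  F[2-4] = -744.0489 N (compression)
  F[3-4] = -279.1531 N (compression)
  F[3-5] = -2004.4705 N (compression)
  F[4-5] = -2440.7510 N (compression)
  Rx@0 = +1807.3500 N
  Ry@0 = +4516.3766 N
  Ry@4 = +2564.4434 N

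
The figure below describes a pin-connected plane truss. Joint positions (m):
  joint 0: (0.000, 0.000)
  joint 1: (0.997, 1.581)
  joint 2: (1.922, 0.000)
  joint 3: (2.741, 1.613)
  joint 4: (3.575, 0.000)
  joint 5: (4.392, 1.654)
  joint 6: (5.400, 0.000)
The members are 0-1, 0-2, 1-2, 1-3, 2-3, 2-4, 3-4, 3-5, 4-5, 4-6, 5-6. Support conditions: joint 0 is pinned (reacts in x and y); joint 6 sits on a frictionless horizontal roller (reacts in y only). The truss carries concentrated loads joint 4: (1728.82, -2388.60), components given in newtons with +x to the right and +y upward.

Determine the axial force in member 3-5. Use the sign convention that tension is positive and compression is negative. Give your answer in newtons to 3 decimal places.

-1767.043

N=7 nodes, M=11 members, R=3 reactions → 2N=14, M+R=14
member 0 (0-1): L=1.8691, (cx,cy)=(0.5334,0.8459)
member 1 (0-2): L=1.9220, (cx,cy)=(1.0000,0.0000)
member 2 (1-2): L=1.8317, (cx,cy)=(0.5050,-0.8631)
member 3 (1-3): L=1.7443, (cx,cy)=(0.9998,0.0183)
member 4 (2-3): L=1.8090, (cx,cy)=(0.4527,0.8916)
member 5 (2-4): L=1.6530, (cx,cy)=(1.0000,0.0000)
member 6 (3-4): L=1.8159, (cx,cy)=(0.4593,-0.8883)
member 7 (3-5): L=1.6515, (cx,cy)=(0.9997,0.0248)
member 8 (4-5): L=1.8448, (cx,cy)=(0.4429,0.8966)
member 9 (4-6): L=1.8250, (cx,cy)=(1.0000,0.0000)
member 10 (5-6): L=1.9370, (cx,cy)=(0.5204,-0.8539)
solve A·x = −loads:
  F[0-1] = -954.3670 N (compression)
  F[0-2] = +2237.8880 N (tension)
  F[1-2] = +914.6334 N (tension)
  F[1-3] = -971.1129 N (compression)
  F[2-3] = -885.3767 N (compression)
  F[2-4] = +3100.6086 N (tension)
  F[3-4] = +859.3954 N (tension)
  F[3-5] = -1767.0433 N (compression)
  F[4-5] = +1812.6669 N (tension)
  F[4-6] = +963.7197 N (tension)
  F[5-6] = -1851.8632 N (compression)
  Rx@0 = -1728.8200 N
  Ry@0 = +807.2583 N
  Ry@6 = +1581.3417 N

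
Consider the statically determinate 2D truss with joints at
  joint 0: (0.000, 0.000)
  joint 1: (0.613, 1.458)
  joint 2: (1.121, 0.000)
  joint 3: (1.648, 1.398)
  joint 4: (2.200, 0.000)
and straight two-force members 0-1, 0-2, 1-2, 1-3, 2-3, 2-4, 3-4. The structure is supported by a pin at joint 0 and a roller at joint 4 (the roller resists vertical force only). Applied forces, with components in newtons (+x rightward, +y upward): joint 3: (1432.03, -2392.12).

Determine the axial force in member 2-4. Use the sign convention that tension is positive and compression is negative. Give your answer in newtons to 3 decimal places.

1066.847

N=5 nodes, M=7 members, R=3 reactions → 2N=10, M+R=10
member 0 (0-1): L=1.5816, (cx,cy)=(0.3876,0.9218)
member 1 (0-2): L=1.1210, (cx,cy)=(1.0000,0.0000)
member 2 (1-2): L=1.5440, (cx,cy)=(0.3290,-0.9443)
member 3 (1-3): L=1.0367, (cx,cy)=(0.9983,-0.0579)
member 4 (2-3): L=1.4940, (cx,cy)=(0.3527,0.9357)
member 5 (2-4): L=1.0790, (cx,cy)=(1.0000,0.0000)
member 6 (3-4): L=1.5030, (cx,cy)=(0.3673,-0.9301)
solve A·x = −loads:
  F[0-1] = +336.0520 N (tension)
  F[0-2] = +1301.7842 N (tension)
  F[1-2] = -342.9737 N (compression)
  F[1-3] = +243.5002 N (tension)
  F[2-3] = +346.1257 N (tension)
  F[2-4] = +1066.8467 N (tension)
  F[3-4] = -2904.9018 N (compression)
  Rx@0 = -1432.0300 N
  Ry@0 = -309.7853 N
  Ry@4 = +2701.9053 N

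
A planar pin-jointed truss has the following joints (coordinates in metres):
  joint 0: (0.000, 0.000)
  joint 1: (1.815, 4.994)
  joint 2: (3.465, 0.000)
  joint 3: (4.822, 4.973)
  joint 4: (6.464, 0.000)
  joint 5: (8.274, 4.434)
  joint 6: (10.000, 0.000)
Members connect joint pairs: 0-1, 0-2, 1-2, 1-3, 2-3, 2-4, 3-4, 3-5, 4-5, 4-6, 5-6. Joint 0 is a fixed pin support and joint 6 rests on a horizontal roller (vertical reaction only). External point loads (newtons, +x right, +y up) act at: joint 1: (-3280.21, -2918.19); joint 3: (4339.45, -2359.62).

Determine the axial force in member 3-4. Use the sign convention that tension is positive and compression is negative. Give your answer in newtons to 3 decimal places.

-2033.840

N=7 nodes, M=11 members, R=3 reactions → 2N=14, M+R=14
member 0 (0-1): L=5.3136, (cx,cy)=(0.3416,0.9399)
member 1 (0-2): L=3.4650, (cx,cy)=(1.0000,0.0000)
member 2 (1-2): L=5.2595, (cx,cy)=(0.3137,-0.9495)
member 3 (1-3): L=3.0071, (cx,cy)=(1.0000,-0.0070)
member 4 (2-3): L=5.1548, (cx,cy)=(0.2632,0.9647)
member 5 (2-4): L=2.9990, (cx,cy)=(1.0000,0.0000)
member 6 (3-4): L=5.2371, (cx,cy)=(0.3135,-0.9496)
member 7 (3-5): L=3.4938, (cx,cy)=(0.9880,-0.1543)
member 8 (4-5): L=4.7892, (cx,cy)=(0.3779,0.9258)
member 9 (4-6): L=3.5360, (cx,cy)=(1.0000,0.0000)
member 10 (5-6): L=4.7581, (cx,cy)=(0.3628,-0.9319)
solve A·x = −loads:
  F[0-1] = -3288.2540 N (compression)
  F[0-2] = +2182.4314 N (tension)
  F[1-2] = +165.9663 N (tension)
  F[1-3] = +2105.0035 N (tension)
  F[2-3] = -163.3494 N (compression)
  F[2-4] = +2277.4994 N (tension)
  F[3-4] = -2033.8405 N (compression)
  F[3-5] = -1659.6901 N (compression)
  F[4-5] = +2086.0010 N (tension)
  F[4-6] = +851.4512 N (tension)
  F[5-6] = -2347.2090 N (compression)
  Rx@0 = -1059.2400 N
  Ry@0 = +3090.4781 N
  Ry@6 = +2187.3319 N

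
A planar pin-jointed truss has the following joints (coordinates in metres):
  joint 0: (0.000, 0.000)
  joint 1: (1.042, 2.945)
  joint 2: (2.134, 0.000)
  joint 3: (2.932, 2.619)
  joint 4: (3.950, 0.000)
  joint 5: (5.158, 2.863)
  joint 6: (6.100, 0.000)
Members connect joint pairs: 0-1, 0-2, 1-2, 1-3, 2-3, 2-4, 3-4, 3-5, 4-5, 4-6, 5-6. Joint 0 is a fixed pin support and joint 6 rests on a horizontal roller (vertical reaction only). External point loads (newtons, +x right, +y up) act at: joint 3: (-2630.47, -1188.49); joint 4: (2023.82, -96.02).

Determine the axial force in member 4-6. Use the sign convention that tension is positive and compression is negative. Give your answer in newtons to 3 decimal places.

N=7 nodes, M=11 members, R=3 reactions → 2N=14, M+R=14
member 0 (0-1): L=3.1239, (cx,cy)=(0.3336,0.9427)
member 1 (0-2): L=2.1340, (cx,cy)=(1.0000,0.0000)
member 2 (1-2): L=3.1409, (cx,cy)=(0.3477,-0.9376)
member 3 (1-3): L=1.9179, (cx,cy)=(0.9854,-0.1700)
member 4 (2-3): L=2.7379, (cx,cy)=(0.2915,0.9566)
member 5 (2-4): L=1.8160, (cx,cy)=(1.0000,0.0000)
member 6 (3-4): L=2.8099, (cx,cy)=(0.3623,-0.9321)
member 7 (3-5): L=2.2393, (cx,cy)=(0.9940,0.1090)
member 8 (4-5): L=3.1074, (cx,cy)=(0.3887,0.9213)
member 9 (4-6): L=2.1500, (cx,cy)=(1.0000,0.0000)
member 10 (5-6): L=3.0140, (cx,cy)=(0.3125,-0.9499)
solve A·x = −loads:
  F[0-1] = -1888.6168 N (compression)
  F[0-2] = +23.3109 N (tension)
  F[1-2] = +2152.4700 N (tension)
  F[1-3] = -1398.6566 N (compression)
  F[2-3] = -2109.8004 N (compression)
  F[2-4] = +1386.5903 N (tension)
  F[3-4] = +681.0358 N (tension)
  F[3-5] = +392.8350 N (tension)
  F[4-5] = -584.7428 N (compression)
  F[4-6] = -163.1788 N (compression)
  F[5-6] = +522.1011 N (tension)
  Rx@0 = +606.6500 N
  Ry@0 = +1780.4558 N
  Ry@6 = -495.9458 N

-163.179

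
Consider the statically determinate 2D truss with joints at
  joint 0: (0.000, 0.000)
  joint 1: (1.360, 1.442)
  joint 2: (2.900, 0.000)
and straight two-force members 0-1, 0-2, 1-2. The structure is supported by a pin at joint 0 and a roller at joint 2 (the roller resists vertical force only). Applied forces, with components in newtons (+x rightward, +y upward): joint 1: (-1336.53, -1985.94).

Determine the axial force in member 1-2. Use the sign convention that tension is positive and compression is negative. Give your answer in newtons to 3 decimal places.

N=3 nodes, M=3 members, R=3 reactions → 2N=6, M+R=6
member 0 (0-1): L=1.9822, (cx,cy)=(0.6861,0.7275)
member 1 (0-2): L=2.9000, (cx,cy)=(1.0000,0.0000)
member 2 (1-2): L=2.1097, (cx,cy)=(0.7300,-0.6835)
solve A·x = −loads:
  F[0-1] = -2363.1717 N (compression)
  F[0-2] = +284.8886 N (tension)
  F[1-2] = -390.2846 N (compression)
  Rx@0 = +1336.5300 N
  Ry@0 = +1719.1806 N
  Ry@2 = +266.7594 N

-390.285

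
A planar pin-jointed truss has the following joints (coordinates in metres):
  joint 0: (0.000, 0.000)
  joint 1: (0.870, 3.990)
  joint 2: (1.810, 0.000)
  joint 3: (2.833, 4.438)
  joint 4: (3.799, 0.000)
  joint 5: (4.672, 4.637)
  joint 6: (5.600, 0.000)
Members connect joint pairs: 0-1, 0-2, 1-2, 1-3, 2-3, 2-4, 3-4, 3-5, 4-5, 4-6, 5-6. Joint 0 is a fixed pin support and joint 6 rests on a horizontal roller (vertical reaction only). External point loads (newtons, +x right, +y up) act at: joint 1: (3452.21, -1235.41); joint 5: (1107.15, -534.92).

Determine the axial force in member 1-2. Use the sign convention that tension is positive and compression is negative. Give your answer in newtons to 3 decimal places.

-4051.852

N=7 nodes, M=11 members, R=3 reactions → 2N=14, M+R=14
member 0 (0-1): L=4.0837, (cx,cy)=(0.2130,0.9770)
member 1 (0-2): L=1.8100, (cx,cy)=(1.0000,0.0000)
member 2 (1-2): L=4.0992, (cx,cy)=(0.2293,-0.9734)
member 3 (1-3): L=2.0135, (cx,cy)=(0.9749,0.2225)
member 4 (2-3): L=4.5544, (cx,cy)=(0.2246,0.9744)
member 5 (2-4): L=1.9890, (cx,cy)=(1.0000,0.0000)
member 6 (3-4): L=4.5419, (cx,cy)=(0.2127,-0.9771)
member 7 (3-5): L=1.8497, (cx,cy)=(0.9942,0.1076)
member 8 (4-5): L=4.7185, (cx,cy)=(0.1850,0.9827)
member 9 (4-6): L=1.8010, (cx,cy)=(1.0000,0.0000)
member 10 (5-6): L=4.7289, (cx,cy)=(0.1962,-0.9806)
solve A·x = −loads:
  F[0-1] = +2297.0677 N (tension)
  F[0-2] = +4069.9937 N (tension)
  F[1-2] = -4051.8516 N (compression)
  F[1-3] = -2085.9994 N (compression)
  F[2-3] = +4047.3046 N (tension)
  F[2-4] = +2231.7571 N (tension)
  F[3-4] = -3600.9518 N (compression)
  F[3-5] = -360.8308 N (compression)
  F[4-5] = +3580.3792 N (tension)
  F[4-6] = +803.4525 N (tension)
  F[5-6] = -4094.2732 N (compression)
  Rx@0 = -4559.3600 N
  Ry@0 = -2244.3352 N
  Ry@6 = +4014.6652 N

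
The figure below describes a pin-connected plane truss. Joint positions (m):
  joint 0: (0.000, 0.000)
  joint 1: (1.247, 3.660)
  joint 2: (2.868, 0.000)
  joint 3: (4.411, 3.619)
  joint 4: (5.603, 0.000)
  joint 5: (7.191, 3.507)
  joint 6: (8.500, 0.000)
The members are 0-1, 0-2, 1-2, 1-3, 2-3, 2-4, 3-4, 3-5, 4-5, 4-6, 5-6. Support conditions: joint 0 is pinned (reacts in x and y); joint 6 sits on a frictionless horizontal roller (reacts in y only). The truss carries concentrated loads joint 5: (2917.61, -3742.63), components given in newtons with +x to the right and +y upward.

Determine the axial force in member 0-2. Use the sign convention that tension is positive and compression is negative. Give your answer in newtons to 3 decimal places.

2703.846

N=7 nodes, M=11 members, R=3 reactions → 2N=14, M+R=14
member 0 (0-1): L=3.8666, (cx,cy)=(0.3225,0.9466)
member 1 (0-2): L=2.8680, (cx,cy)=(1.0000,0.0000)
member 2 (1-2): L=4.0029, (cx,cy)=(0.4050,-0.9143)
member 3 (1-3): L=3.1643, (cx,cy)=(0.9999,-0.0130)
member 4 (2-3): L=3.9342, (cx,cy)=(0.3922,0.9199)
member 5 (2-4): L=2.7350, (cx,cy)=(1.0000,0.0000)
member 6 (3-4): L=3.8103, (cx,cy)=(0.3128,-0.9498)
member 7 (3-5): L=2.7823, (cx,cy)=(0.9992,-0.0403)
member 8 (4-5): L=3.8498, (cx,cy)=(0.4125,0.9110)
member 9 (4-6): L=2.8970, (cx,cy)=(1.0000,0.0000)
member 10 (5-6): L=3.7433, (cx,cy)=(0.3497,-0.9369)
solve A·x = −loads:
  F[0-1] = +662.8227 N (tension)
  F[0-2] = +2703.8461 N (tension)
  F[1-2] = -693.1959 N (compression)
  F[1-3] = +494.5193 N (tension)
  F[2-3] = +689.0185 N (tension)
  F[2-4] = +2152.8987 N (tension)
  F[3-4] = -702.3192 N (compression)
  F[3-5] = +985.2235 N (tension)
  F[4-5] = +732.2667 N (tension)
  F[4-6] = +1631.1314 N (tension)
  F[5-6] = -4664.5267 N (compression)
  Rx@0 = -2917.6100 N
  Ry@0 = -627.4065 N
  Ry@6 = +4370.0365 N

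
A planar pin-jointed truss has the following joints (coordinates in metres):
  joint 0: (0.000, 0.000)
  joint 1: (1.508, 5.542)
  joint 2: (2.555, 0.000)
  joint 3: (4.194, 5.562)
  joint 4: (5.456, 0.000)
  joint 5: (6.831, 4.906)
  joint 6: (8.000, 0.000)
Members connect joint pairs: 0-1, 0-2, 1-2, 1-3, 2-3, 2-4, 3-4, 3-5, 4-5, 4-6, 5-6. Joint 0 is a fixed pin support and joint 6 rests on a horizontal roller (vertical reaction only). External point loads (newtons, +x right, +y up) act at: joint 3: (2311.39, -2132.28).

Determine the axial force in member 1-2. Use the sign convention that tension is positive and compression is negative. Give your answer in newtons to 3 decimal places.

N=7 nodes, M=11 members, R=3 reactions → 2N=14, M+R=14
member 0 (0-1): L=5.7435, (cx,cy)=(0.2626,0.9649)
member 1 (0-2): L=2.5550, (cx,cy)=(1.0000,0.0000)
member 2 (1-2): L=5.6400, (cx,cy)=(0.1856,-0.9826)
member 3 (1-3): L=2.6861, (cx,cy)=(1.0000,0.0074)
member 4 (2-3): L=5.7985, (cx,cy)=(0.2827,0.9592)
member 5 (2-4): L=2.9010, (cx,cy)=(1.0000,0.0000)
member 6 (3-4): L=5.7034, (cx,cy)=(0.2213,-0.9752)
member 7 (3-5): L=2.7174, (cx,cy)=(0.9704,-0.2414)
member 8 (4-5): L=5.0950, (cx,cy)=(0.2699,0.9629)
member 9 (4-6): L=2.5440, (cx,cy)=(1.0000,0.0000)
member 10 (5-6): L=5.0434, (cx,cy)=(0.2318,-0.9728)
solve A·x = −loads:
  F[0-1] = +614.1068 N (tension)
  F[0-2] = +2150.1516 N (tension)
  F[1-2] = -600.9764 N (compression)
  F[1-3] = +272.8095 N (tension)
  F[2-3] = +615.6361 N (tension)
  F[2-4] = +1864.5716 N (tension)
  F[3-4] = -2457.1602 N (compression)
  F[3-5] = -1361.1274 N (compression)
  F[4-5] = +2488.5869 N (tension)
  F[4-6] = +649.2743 N (tension)
  F[5-6] = -2801.1282 N (compression)
  Rx@0 = -2311.3900 N
  Ry@0 = -592.5617 N
  Ry@6 = +2724.8417 N

-600.976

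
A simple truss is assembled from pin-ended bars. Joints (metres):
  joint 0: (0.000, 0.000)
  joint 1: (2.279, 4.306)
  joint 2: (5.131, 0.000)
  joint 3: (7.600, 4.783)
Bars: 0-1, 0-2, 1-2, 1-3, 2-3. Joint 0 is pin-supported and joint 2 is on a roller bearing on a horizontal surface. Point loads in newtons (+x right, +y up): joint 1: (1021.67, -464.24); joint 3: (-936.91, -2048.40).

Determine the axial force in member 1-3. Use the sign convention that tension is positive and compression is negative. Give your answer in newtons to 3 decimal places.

126.833

N=4 nodes, M=5 members, R=3 reactions → 2N=8, M+R=8
member 0 (0-1): L=4.8719, (cx,cy)=(0.4678,0.8838)
member 1 (0-2): L=5.1310, (cx,cy)=(1.0000,0.0000)
member 2 (1-2): L=5.1648, (cx,cy)=(0.5522,-0.8337)
member 3 (1-3): L=5.3423, (cx,cy)=(0.9960,0.0893)
member 4 (2-3): L=5.3827, (cx,cy)=(0.4587,0.8886)
solve A·x = −loads:
  F[0-1] = +805.1951 N (tension)
  F[0-2] = -291.8973 N (compression)
  F[1-2] = -1396.8585 N (compression)
  F[1-3] = +126.8330 N (tension)
  F[2-3] = -2317.9596 N (compression)
  Rx@0 = -84.7600 N
  Ry@0 = -711.6659 N
  Ry@2 = +3224.3059 N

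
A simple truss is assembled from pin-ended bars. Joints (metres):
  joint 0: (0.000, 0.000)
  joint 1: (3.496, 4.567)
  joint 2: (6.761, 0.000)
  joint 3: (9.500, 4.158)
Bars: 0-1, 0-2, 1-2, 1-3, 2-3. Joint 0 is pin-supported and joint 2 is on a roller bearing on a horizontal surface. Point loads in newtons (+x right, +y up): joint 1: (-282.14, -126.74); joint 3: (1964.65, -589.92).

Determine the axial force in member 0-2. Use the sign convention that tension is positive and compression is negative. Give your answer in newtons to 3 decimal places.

767.400

N=4 nodes, M=5 members, R=3 reactions → 2N=8, M+R=8
member 0 (0-1): L=5.7515, (cx,cy)=(0.6078,0.7941)
member 1 (0-2): L=6.7610, (cx,cy)=(1.0000,0.0000)
member 2 (1-2): L=5.6141, (cx,cy)=(0.5816,-0.8135)
member 3 (1-3): L=6.0179, (cx,cy)=(0.9977,-0.0680)
member 4 (2-3): L=4.9791, (cx,cy)=(0.5501,0.8351)
solve A·x = −loads:
  F[0-1] = +1505.5024 N (tension)
  F[0-2] = +767.3999 N (tension)
  F[1-2] = -1813.9264 N (compression)
  F[1-3] = +2257.4042 N (tension)
  F[2-3] = -522.6921 N (compression)
  Rx@0 = -1682.5100 N
  Ry@0 = -1195.4542 N
  Ry@2 = +1912.1142 N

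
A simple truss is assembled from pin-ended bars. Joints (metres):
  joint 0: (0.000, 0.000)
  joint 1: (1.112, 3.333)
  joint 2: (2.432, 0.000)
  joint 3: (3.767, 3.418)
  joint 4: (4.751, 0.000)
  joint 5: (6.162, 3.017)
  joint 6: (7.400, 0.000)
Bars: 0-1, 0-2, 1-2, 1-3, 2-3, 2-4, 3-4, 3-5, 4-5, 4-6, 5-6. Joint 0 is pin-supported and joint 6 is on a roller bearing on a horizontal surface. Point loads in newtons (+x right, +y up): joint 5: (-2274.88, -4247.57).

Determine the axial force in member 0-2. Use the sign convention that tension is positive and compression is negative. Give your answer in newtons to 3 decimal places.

N=7 nodes, M=11 members, R=3 reactions → 2N=14, M+R=14
member 0 (0-1): L=3.5136, (cx,cy)=(0.3165,0.9486)
member 1 (0-2): L=2.4320, (cx,cy)=(1.0000,0.0000)
member 2 (1-2): L=3.5849, (cx,cy)=(0.3682,-0.9297)
member 3 (1-3): L=2.6564, (cx,cy)=(0.9995,0.0320)
member 4 (2-3): L=3.6695, (cx,cy)=(0.3638,0.9315)
member 5 (2-4): L=2.3190, (cx,cy)=(1.0000,0.0000)
member 6 (3-4): L=3.5568, (cx,cy)=(0.2767,-0.9610)
member 7 (3-5): L=2.4283, (cx,cy)=(0.9863,-0.1651)
member 8 (4-5): L=3.3306, (cx,cy)=(0.4236,0.9058)
member 9 (4-6): L=2.6490, (cx,cy)=(1.0000,0.0000)
member 10 (5-6): L=3.2611, (cx,cy)=(0.3796,-0.9251)
solve A·x = −loads:
  F[0-1] = -1726.8452 N (compression)
  F[0-2] = -1728.3613 N (compression)
  F[1-2] = +1721.2260 N (tension)
  F[1-3] = -1180.9034 N (compression)
  F[2-3] = -1718.0277 N (compression)
  F[2-4] = -469.5395 N (compression)
  F[3-4] = +2121.4167 N (tension)
  F[3-5] = -2425.5332 N (compression)
  F[4-5] = -2250.5531 N (compression)
  F[4-6] = +1070.7811 N (tension)
  F[5-6] = -2820.6385 N (compression)
  Rx@0 = +2274.8800 N
  Ry@0 = +1638.0817 N
  Ry@6 = +2609.4883 N

-1728.361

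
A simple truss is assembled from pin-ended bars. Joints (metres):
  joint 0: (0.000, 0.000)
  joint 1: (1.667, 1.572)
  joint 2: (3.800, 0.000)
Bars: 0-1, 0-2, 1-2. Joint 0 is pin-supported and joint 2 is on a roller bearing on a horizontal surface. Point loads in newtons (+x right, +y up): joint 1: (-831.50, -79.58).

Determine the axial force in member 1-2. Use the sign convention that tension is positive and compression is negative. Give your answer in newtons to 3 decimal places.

520.951

N=3 nodes, M=3 members, R=3 reactions → 2N=6, M+R=6
member 0 (0-1): L=2.2913, (cx,cy)=(0.7275,0.6861)
member 1 (0-2): L=3.8000, (cx,cy)=(1.0000,0.0000)
member 2 (1-2): L=2.6497, (cx,cy)=(0.8050,-0.5933)
solve A·x = −loads:
  F[0-1] = -566.4825 N (compression)
  F[0-2] = -419.3651 N (compression)
  F[1-2] = +520.9511 N (tension)
  Rx@0 = +831.5000 N
  Ry@0 = +388.6479 N
  Ry@2 = -309.0679 N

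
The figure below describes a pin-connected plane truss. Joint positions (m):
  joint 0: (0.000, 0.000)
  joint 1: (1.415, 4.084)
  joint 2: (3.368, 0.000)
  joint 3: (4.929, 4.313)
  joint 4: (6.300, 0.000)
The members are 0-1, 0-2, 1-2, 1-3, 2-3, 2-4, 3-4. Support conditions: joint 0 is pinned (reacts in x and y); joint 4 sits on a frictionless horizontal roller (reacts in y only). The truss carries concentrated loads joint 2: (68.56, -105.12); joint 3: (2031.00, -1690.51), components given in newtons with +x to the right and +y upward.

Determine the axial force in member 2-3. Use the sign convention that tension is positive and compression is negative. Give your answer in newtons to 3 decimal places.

1093.254

N=5 nodes, M=7 members, R=3 reactions → 2N=10, M+R=10
member 0 (0-1): L=4.3222, (cx,cy)=(0.3274,0.9449)
member 1 (0-2): L=3.3680, (cx,cy)=(1.0000,0.0000)
member 2 (1-2): L=4.5269, (cx,cy)=(0.4314,-0.9022)
member 3 (1-3): L=3.5215, (cx,cy)=(0.9979,0.0650)
member 4 (2-3): L=4.5868, (cx,cy)=(0.3403,0.9403)
member 5 (2-4): L=2.9320, (cx,cy)=(1.0000,0.0000)
member 6 (3-4): L=4.5257, (cx,cy)=(0.3029,-0.9530)
solve A·x = −loads:
  F[0-1] = +1030.4022 N (tension)
  F[0-2] = +1762.2262 N (tension)
  F[1-2] = -1022.9704 N (compression)
  F[1-3] = +780.3117 N (tension)
  F[2-3] = +1093.2543 N (tension)
  F[2-4] = +880.2784 N (tension)
  F[3-4] = -2905.7929 N (compression)
  Rx@0 = -2099.5600 N
  Ry@0 = -973.6194 N
  Ry@4 = +2769.2494 N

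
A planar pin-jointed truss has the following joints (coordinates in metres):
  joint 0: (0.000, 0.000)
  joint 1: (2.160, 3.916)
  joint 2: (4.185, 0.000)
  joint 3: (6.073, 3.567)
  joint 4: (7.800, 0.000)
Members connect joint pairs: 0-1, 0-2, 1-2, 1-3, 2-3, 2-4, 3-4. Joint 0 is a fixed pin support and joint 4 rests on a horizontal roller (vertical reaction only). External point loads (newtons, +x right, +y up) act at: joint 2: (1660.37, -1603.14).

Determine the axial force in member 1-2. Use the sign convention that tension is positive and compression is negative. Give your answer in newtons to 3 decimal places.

N=5 nodes, M=7 members, R=3 reactions → 2N=10, M+R=10
member 0 (0-1): L=4.4722, (cx,cy)=(0.4830,0.8756)
member 1 (0-2): L=4.1850, (cx,cy)=(1.0000,0.0000)
member 2 (1-2): L=4.4086, (cx,cy)=(0.4593,-0.8883)
member 3 (1-3): L=3.9285, (cx,cy)=(0.9960,-0.0888)
member 4 (2-3): L=4.0358, (cx,cy)=(0.4678,0.8838)
member 5 (2-4): L=3.6150, (cx,cy)=(1.0000,0.0000)
member 6 (3-4): L=3.9631, (cx,cy)=(0.4358,-0.9001)
solve A·x = −loads:
  F[0-1] = -848.5249 N (compression)
  F[0-2] = +2070.1929 N (tension)
  F[1-2] = +920.0374 N (tension)
  F[1-3] = -835.7284 N (compression)
  F[2-3] = +889.2008 N (tension)
  F[2-4] = +416.4487 N (tension)
  F[3-4] = -955.6574 N (compression)
  Rx@0 = -1660.3700 N
  Ry@0 = +742.9937 N
  Ry@4 = +860.1463 N

920.037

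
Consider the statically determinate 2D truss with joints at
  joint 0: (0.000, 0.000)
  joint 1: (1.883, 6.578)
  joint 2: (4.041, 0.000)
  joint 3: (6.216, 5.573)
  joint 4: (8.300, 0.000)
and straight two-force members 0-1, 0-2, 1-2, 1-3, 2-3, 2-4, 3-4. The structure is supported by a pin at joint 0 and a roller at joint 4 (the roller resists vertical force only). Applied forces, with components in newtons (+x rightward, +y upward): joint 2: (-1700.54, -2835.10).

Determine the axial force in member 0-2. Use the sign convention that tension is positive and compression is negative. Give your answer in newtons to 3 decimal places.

-1284.098

N=5 nodes, M=7 members, R=3 reactions → 2N=10, M+R=10
member 0 (0-1): L=6.8422, (cx,cy)=(0.2752,0.9614)
member 1 (0-2): L=4.0410, (cx,cy)=(1.0000,0.0000)
member 2 (1-2): L=6.9229, (cx,cy)=(0.3117,-0.9502)
member 3 (1-3): L=4.4480, (cx,cy)=(0.9741,-0.2259)
member 4 (2-3): L=5.9824, (cx,cy)=(0.3636,0.9316)
member 5 (2-4): L=4.2590, (cx,cy)=(1.0000,0.0000)
member 6 (3-4): L=5.9499, (cx,cy)=(0.3503,-0.9367)
solve A·x = −loads:
  F[0-1] = -1513.2133 N (compression)
  F[0-2] = -1284.0981 N (compression)
  F[1-2] = +1767.1904 N (tension)
  F[1-3] = -992.9840 N (compression)
  F[2-3] = +1240.8758 N (tension)
  F[2-4] = +516.1641 N (tension)
  F[3-4] = -1473.6699 N (compression)
  Rx@0 = +1700.5400 N
  Ry@0 = +1454.7820 N
  Ry@4 = +1380.3180 N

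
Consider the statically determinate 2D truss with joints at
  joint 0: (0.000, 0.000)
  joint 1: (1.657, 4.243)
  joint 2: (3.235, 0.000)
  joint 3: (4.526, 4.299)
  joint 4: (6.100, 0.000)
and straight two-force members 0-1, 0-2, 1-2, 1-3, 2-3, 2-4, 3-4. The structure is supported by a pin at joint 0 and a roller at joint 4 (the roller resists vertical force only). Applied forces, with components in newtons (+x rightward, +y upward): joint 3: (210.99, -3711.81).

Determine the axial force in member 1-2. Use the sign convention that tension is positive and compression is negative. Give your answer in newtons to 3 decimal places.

N=5 nodes, M=7 members, R=3 reactions → 2N=10, M+R=10
member 0 (0-1): L=4.5551, (cx,cy)=(0.3638,0.9315)
member 1 (0-2): L=3.2350, (cx,cy)=(1.0000,0.0000)
member 2 (1-2): L=4.5269, (cx,cy)=(0.3486,-0.9373)
member 3 (1-3): L=2.8695, (cx,cy)=(0.9998,0.0195)
member 4 (2-3): L=4.4887, (cx,cy)=(0.2876,0.9577)
member 5 (2-4): L=2.8650, (cx,cy)=(1.0000,0.0000)
member 6 (3-4): L=4.5781, (cx,cy)=(0.3438,-0.9390)
solve A·x = −loads:
  F[0-1] = -868.5801 N (compression)
  F[0-2] = +526.9535 N (tension)
  F[1-2] = +850.4606 N (tension)
  F[1-3] = -612.5340 N (compression)
  F[2-3] = -832.2858 N (compression)
  F[2-4] = +1062.7841 N (tension)
  F[3-4] = -3091.1801 N (compression)
  Rx@0 = -210.9900 N
  Ry@0 = +809.0726 N
  Ry@4 = +2902.7374 N

850.461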